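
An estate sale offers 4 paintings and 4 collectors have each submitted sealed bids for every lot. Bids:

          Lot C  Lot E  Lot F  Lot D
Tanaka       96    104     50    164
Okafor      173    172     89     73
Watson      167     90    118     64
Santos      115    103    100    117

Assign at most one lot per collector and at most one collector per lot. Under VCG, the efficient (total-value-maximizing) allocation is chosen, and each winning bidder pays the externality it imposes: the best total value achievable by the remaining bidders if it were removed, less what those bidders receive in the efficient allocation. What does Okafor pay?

Efficient allocation: Tanaka→Lot D ($164), Okafor→Lot E ($172), Watson→Lot C ($167), Santos→Lot F ($100); total welfare W = $603.
Okafor receives Lot E at value $172, so the others get W − 172 = $431.
Without Okafor: best allocation of the remaining 3 bidders over all 4 lots is Tanaka→Lot D ($164), Watson→Lot C ($167), Santos→Lot E ($103), total $434.
VCG payment = (others' best without Okafor) − (others' welfare with Okafor) = 434 − 431 = $3.

Okafor pays $3.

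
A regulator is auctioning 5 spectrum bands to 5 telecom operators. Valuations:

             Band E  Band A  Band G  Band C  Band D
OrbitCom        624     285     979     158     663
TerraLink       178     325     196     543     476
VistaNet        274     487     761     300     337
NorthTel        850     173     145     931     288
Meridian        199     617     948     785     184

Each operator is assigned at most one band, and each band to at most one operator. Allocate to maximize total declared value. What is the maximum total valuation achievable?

This is a one-to-one assignment (maximum-weight bipartite matching).
Optimal: OrbitCom→Band G ($979M), TerraLink→Band D ($476M), VistaNet→Band A ($487M), NorthTel→Band E ($850M), Meridian→Band C ($785M) — total 979+476+487+850+785 = $3577M.
Max-entry greedy (repeatedly take the single best remaining cell) gives $3277M, worse by 300.
Next-best assignment: OrbitCom→Band D, TerraLink→Band C, VistaNet→Band A, NorthTel→Band E, Meridian→Band G = $3491M.
No other one-to-one assignment exceeds $3577M.

Max total: $3577M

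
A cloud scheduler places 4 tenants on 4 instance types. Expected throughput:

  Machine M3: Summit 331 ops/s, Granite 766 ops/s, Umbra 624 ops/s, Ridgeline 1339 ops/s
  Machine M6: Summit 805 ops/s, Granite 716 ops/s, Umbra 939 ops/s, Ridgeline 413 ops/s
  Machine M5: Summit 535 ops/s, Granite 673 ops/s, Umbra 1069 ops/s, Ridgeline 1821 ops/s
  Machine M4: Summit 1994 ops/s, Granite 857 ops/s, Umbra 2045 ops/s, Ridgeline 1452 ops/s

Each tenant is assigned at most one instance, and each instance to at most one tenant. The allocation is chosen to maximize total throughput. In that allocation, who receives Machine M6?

Umbra receives Machine M6.

This is the linear assignment problem.
Optimal: Summit→Machine M4 (1994 ops/s), Granite→Machine M3 (766 ops/s), Umbra→Machine M6 (939 ops/s), Ridgeline→Machine M5 (1821 ops/s) — total 1994+766+939+1821 = 5520 ops/s.
Row-greedy (each tenant in turn takes its best remaining instance) gives 4242 ops/s, worse by 1278.
Umbra's own top instance is Machine M4 (2045 ops/s), but forcing Umbra→Machine M4 and reassigning the rest optimally gives only 5437 ops/s — worse by 83.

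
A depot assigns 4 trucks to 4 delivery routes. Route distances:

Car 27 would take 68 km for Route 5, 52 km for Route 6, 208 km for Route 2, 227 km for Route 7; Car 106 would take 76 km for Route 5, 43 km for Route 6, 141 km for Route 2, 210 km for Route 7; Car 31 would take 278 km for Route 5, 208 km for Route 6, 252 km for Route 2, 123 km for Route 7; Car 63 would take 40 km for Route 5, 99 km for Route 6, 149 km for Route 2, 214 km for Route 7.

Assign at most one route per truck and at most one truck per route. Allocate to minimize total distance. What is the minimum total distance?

Minimum total: 356 km

Optimal: Car 27→Route 6 (52 km), Car 106→Route 2 (141 km), Car 31→Route 7 (123 km), Car 63→Route 5 (40 km) — total 52+141+123+40 = 356 km.
Min-entry greedy (repeatedly take the single cheapest remaining cell) gives 414 km, worse by 58.
Next-best assignment: Car 27→Route 5, Car 106→Route 6, Car 31→Route 7, Car 63→Route 2 = 383 km.
Checked against all permutations: 356 km is optimal.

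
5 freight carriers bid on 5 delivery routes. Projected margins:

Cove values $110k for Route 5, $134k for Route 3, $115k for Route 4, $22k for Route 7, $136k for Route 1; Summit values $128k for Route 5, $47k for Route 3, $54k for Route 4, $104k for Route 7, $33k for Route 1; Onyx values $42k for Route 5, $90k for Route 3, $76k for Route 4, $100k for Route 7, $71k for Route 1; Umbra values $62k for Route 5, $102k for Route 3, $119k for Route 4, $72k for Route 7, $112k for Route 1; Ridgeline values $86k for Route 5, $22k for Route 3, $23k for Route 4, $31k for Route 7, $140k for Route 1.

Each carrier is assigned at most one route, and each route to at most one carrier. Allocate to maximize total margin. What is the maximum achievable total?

Max total: $621k

This is a one-to-one assignment (maximum-weight bipartite matching).
Optimal: Cove→Route 3 ($134k), Summit→Route 5 ($128k), Onyx→Route 7 ($100k), Umbra→Route 4 ($119k), Ridgeline→Route 1 ($140k) — total 134+128+100+119+140 = $621k.
Row-greedy (each carrier in turn takes its best remaining route) gives $505k, worse by 116.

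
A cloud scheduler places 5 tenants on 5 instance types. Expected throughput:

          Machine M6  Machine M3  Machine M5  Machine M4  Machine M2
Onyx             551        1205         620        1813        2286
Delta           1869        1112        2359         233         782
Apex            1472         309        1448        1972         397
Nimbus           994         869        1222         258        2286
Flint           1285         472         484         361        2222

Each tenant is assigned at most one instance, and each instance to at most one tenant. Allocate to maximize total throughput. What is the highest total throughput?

Optimal: Onyx→Machine M3 (1205 ops/s), Delta→Machine M5 (2359 ops/s), Apex→Machine M4 (1972 ops/s), Nimbus→Machine M2 (2286 ops/s), Flint→Machine M6 (1285 ops/s) — total 1205+2359+1972+2286+1285 = 9107 ops/s.
Column-greedy (each instance in turn goes to its best remaining tenant) gives 7169 ops/s, worse by 1938.
Next-best assignment: Onyx→Machine M2, Delta→Machine M5, Apex→Machine M4, Nimbus→Machine M3, Flint→Machine M6 = 8771 ops/s.

Max total: 9107 ops/s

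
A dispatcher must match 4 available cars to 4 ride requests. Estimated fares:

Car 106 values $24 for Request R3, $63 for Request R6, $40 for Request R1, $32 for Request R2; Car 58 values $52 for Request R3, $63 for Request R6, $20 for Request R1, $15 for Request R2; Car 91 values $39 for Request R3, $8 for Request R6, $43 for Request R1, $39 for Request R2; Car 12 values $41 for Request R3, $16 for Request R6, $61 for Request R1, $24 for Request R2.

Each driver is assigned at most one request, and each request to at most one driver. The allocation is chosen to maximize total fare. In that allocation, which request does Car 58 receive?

Car 58 receives Request R3.

This is a one-to-one assignment (maximum-weight bipartite matching).
Optimal: Car 106→Request R6 ($63), Car 58→Request R3 ($52), Car 91→Request R2 ($39), Car 12→Request R1 ($61) — total 63+52+39+61 = $215.
Row-greedy (each driver in turn takes its best remaining request) gives $182, worse by 33.
Swapping Car 58↔Car 106 (Car 58→Request R6 $63, Car 106→Request R3 $24) loses 28.
Every other assignment is strictly worse.
Car 58's own top request is Request R6 ($63), but forcing Car 58→Request R6 and reassigning the rest optimally gives only $195 — worse by 20.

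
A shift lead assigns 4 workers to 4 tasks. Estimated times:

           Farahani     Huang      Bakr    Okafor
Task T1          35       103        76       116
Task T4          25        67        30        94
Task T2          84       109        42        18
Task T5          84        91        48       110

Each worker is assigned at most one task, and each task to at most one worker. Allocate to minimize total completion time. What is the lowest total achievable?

Min total: 168 min

Optimal: Farahani→Task T1 (35 min), Huang→Task T4 (67 min), Bakr→Task T5 (48 min), Okafor→Task T2 (18 min) — total 35+67+48+18 = 168 min.
Swapping Farahani↔Huang (Farahani→Task T4 25 min, Huang→Task T1 103 min) adds 26.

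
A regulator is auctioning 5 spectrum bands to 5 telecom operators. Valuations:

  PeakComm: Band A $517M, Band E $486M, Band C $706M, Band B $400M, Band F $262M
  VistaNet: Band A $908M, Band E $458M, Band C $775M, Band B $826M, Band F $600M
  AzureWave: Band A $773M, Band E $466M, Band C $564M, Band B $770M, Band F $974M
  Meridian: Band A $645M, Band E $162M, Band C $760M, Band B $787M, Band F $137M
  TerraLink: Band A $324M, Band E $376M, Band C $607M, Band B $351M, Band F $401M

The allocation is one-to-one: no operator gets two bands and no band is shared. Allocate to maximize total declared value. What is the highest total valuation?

Optimal: PeakComm→Band E ($486M), VistaNet→Band A ($908M), AzureWave→Band F ($974M), Meridian→Band B ($787M), TerraLink→Band C ($607M) — total 486+908+974+787+607 = $3762M.
Max-entry greedy (repeatedly take the single best remaining cell) gives $3751M, worse by 11.
Swapping Meridian↔AzureWave (Meridian→Band F $137M, AzureWave→Band B $770M) loses 854.
No other one-to-one assignment exceeds $3762M.

Maximum total: $3762M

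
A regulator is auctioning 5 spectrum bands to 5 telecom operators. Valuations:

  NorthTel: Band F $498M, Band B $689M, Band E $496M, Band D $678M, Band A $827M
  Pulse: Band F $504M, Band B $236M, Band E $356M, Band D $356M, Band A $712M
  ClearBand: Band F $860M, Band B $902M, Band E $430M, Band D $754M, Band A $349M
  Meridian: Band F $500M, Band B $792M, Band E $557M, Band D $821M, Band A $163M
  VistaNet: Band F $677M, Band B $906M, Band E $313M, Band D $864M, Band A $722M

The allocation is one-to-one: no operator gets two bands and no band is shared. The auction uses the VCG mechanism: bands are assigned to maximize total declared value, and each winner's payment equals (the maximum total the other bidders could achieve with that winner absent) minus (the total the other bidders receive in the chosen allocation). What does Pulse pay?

Pulse pays $331M.

Efficient allocation: NorthTel→Band E ($496M), Pulse→Band A ($712M), ClearBand→Band F ($860M), Meridian→Band D ($821M), VistaNet→Band B ($906M); total welfare W = $3795M.
Pulse receives Band A at value $712M, so the others get W − 712 = $3083M.
Without Pulse: best allocation of the remaining 4 bidders over all 5 bands is NorthTel→Band A ($827M), ClearBand→Band F ($860M), Meridian→Band D ($821M), VistaNet→Band B ($906M), total $3414M.
VCG payment = (others' best without Pulse) − (others' welfare with Pulse) = 3414 − 3083 = $331M.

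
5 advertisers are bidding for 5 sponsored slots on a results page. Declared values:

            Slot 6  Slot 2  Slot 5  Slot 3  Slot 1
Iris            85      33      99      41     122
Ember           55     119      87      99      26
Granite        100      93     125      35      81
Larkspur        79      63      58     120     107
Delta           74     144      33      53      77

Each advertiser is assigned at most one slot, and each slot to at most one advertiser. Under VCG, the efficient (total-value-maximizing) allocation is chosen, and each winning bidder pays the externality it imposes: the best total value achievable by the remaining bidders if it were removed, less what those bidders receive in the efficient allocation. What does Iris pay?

Iris pays $24.

Efficient allocation: Iris→Slot 1 ($122), Ember→Slot 5 ($87), Granite→Slot 6 ($100), Larkspur→Slot 3 ($120), Delta→Slot 2 ($144); total welfare W = $573.
Iris receives Slot 1 at value $122, so the others get W − 122 = $451.
Without Iris: best allocation of the remaining 4 bidders over all 5 slots is Ember→Slot 3 ($99), Granite→Slot 5 ($125), Larkspur→Slot 1 ($107), Delta→Slot 2 ($144), total $475.
VCG payment = (others' best without Iris) − (others' welfare with Iris) = 475 − 451 = $24.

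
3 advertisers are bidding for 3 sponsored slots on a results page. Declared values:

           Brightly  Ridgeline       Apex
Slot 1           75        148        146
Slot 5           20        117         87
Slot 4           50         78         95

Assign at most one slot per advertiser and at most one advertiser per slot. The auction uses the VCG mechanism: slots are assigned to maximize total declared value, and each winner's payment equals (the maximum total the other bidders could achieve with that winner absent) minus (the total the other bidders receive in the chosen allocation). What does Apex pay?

Efficient allocation: Brightly→Slot 4 ($50), Ridgeline→Slot 5 ($117), Apex→Slot 1 ($146); total welfare W = $313.
Apex receives Slot 1 at value $146, so the others get W − 146 = $167.
Without Apex: best allocation of the remaining 2 bidders over all 3 slots is Brightly→Slot 4 ($50), Ridgeline→Slot 1 ($148), total $198.
VCG payment = (others' best without Apex) − (others' welfare with Apex) = 198 − 167 = $31.

Apex pays $31.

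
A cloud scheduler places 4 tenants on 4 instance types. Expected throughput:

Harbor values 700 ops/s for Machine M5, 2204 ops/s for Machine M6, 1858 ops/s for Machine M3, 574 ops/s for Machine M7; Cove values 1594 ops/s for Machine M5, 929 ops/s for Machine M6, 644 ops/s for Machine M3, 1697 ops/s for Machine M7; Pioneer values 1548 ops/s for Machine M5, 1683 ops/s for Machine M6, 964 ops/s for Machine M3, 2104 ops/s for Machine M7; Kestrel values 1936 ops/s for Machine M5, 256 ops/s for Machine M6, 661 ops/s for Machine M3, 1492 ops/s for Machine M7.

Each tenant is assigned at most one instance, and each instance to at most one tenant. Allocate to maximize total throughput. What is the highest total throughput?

This is a one-to-one assignment (maximum-weight bipartite matching).
Optimal: Harbor→Machine M3 (1858 ops/s), Cove→Machine M7 (1697 ops/s), Pioneer→Machine M6 (1683 ops/s), Kestrel→Machine M5 (1936 ops/s) — total 1858+1697+1683+1936 = 7174 ops/s.
Column-greedy (each instance in turn goes to its best remaining tenant) gives 6801 ops/s, worse by 373.
Next-best assignment: Harbor→Machine M6, Cove→Machine M3, Pioneer→Machine M7, Kestrel→Machine M5 = 6888 ops/s.

Max total: 7174 ops/s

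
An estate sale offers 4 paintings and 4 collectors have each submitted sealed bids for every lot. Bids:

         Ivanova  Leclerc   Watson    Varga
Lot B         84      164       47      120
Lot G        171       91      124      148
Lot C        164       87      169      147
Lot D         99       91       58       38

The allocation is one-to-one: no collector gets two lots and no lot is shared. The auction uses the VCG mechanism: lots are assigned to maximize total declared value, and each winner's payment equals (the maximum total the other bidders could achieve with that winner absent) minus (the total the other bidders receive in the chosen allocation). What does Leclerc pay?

Leclerc pays $44.

Efficient allocation: Ivanova→Lot D ($99), Leclerc→Lot B ($164), Watson→Lot C ($169), Varga→Lot G ($148); total welfare W = $580.
Leclerc receives Lot B at value $164, so the others get W − 164 = $416.
Without Leclerc: best allocation of the remaining 3 bidders over all 4 lots is Ivanova→Lot G ($171), Watson→Lot C ($169), Varga→Lot B ($120), total $460.
VCG payment = (others' best without Leclerc) − (others' welfare with Leclerc) = 460 − 416 = $44.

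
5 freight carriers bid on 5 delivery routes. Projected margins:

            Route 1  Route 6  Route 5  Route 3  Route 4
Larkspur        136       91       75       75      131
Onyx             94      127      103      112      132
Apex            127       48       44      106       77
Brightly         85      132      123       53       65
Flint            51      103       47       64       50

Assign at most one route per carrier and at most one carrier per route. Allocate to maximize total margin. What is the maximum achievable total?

Max total: $600k

This is the linear assignment problem.
Optimal: Larkspur→Route 1 ($136k), Onyx→Route 4 ($132k), Apex→Route 3 ($106k), Brightly→Route 5 ($123k), Flint→Route 6 ($103k) — total 136+132+106+123+103 = $600k.
Column-greedy (each route in turn goes to its best remaining carrier) gives $527k, worse by 73.
Next-best assignment: Larkspur→Route 4, Onyx→Route 3, Apex→Route 1, Brightly→Route 5, Flint→Route 6 = $596k.
Swapping Brightly↔Apex (Brightly→Route 3 $53k, Apex→Route 5 $44k) loses 132.
Every other assignment is strictly worse.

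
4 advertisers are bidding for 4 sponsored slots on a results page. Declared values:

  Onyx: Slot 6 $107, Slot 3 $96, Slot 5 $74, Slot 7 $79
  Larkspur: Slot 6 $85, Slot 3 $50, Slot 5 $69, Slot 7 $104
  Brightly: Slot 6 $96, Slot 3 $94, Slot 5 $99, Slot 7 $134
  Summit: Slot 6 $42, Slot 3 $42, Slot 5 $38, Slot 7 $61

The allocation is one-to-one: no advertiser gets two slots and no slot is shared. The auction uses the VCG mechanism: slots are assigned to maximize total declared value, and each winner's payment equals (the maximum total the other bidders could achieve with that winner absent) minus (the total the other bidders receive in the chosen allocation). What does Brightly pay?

Brightly pays $34.

Efficient allocation: Onyx→Slot 3 ($96), Larkspur→Slot 6 ($85), Brightly→Slot 7 ($134), Summit→Slot 5 ($38); total welfare W = $353.
Brightly receives Slot 7 at value $134, so the others get W − 134 = $219.
Without Brightly: best allocation of the remaining 3 bidders over all 4 slots is Onyx→Slot 6 ($107), Larkspur→Slot 7 ($104), Summit→Slot 3 ($42), total $253.
VCG payment = (others' best without Brightly) − (others' welfare with Brightly) = 253 − 219 = $34.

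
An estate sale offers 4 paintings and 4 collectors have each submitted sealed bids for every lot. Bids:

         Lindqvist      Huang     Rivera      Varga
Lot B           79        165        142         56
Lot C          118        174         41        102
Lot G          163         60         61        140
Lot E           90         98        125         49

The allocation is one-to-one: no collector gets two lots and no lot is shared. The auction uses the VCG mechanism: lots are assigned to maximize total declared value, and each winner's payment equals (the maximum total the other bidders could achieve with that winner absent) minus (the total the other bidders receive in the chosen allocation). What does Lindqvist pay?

Lindqvist pays $64.

Efficient allocation: Lindqvist→Lot G ($163), Huang→Lot B ($165), Rivera→Lot E ($125), Varga→Lot C ($102); total welfare W = $555.
Lindqvist receives Lot G at value $163, so the others get W − 163 = $392.
Without Lindqvist: best allocation of the remaining 3 bidders over all 4 lots is Huang→Lot C ($174), Rivera→Lot B ($142), Varga→Lot G ($140), total $456.
VCG payment = (others' best without Lindqvist) − (others' welfare with Lindqvist) = 456 − 392 = $64.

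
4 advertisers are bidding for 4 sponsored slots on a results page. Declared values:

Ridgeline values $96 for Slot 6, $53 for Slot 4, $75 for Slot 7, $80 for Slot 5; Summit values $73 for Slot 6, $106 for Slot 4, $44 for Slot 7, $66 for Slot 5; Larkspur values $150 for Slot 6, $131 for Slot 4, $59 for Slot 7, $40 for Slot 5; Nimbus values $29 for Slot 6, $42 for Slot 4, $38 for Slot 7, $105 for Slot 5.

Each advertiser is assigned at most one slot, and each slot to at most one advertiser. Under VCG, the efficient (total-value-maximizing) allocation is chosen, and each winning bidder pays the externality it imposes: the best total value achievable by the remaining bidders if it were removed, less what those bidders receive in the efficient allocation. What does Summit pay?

Efficient allocation: Ridgeline→Slot 7 ($75), Summit→Slot 4 ($106), Larkspur→Slot 6 ($150), Nimbus→Slot 5 ($105); total welfare W = $436.
Summit receives Slot 4 at value $106, so the others get W − 106 = $330.
Without Summit: best allocation of the remaining 3 bidders over all 4 slots is Ridgeline→Slot 6 ($96), Larkspur→Slot 4 ($131), Nimbus→Slot 5 ($105), total $332.
VCG payment = (others' best without Summit) − (others' welfare with Summit) = 332 − 330 = $2.

Summit pays $2.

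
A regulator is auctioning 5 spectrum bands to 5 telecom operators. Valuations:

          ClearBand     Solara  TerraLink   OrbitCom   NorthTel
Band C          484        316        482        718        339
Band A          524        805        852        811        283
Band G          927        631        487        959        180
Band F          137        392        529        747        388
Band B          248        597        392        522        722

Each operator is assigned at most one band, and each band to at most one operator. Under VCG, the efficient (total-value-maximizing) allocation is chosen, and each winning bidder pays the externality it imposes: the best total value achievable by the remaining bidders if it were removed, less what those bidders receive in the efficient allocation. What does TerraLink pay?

Efficient allocation: ClearBand→Band G ($927M), Solara→Band A ($805M), TerraLink→Band F ($529M), OrbitCom→Band C ($718M), NorthTel→Band B ($722M); total welfare W = $3701M.
TerraLink receives Band F at value $529M, so the others get W − 529 = $3172M.
Without TerraLink: best allocation of the remaining 4 bidders over all 5 bands is ClearBand→Band G ($927M), Solara→Band A ($805M), OrbitCom→Band F ($747M), NorthTel→Band B ($722M), total $3201M.
VCG payment = (others' best without TerraLink) − (others' welfare with TerraLink) = 3201 − 3172 = $29M.

TerraLink pays $29M.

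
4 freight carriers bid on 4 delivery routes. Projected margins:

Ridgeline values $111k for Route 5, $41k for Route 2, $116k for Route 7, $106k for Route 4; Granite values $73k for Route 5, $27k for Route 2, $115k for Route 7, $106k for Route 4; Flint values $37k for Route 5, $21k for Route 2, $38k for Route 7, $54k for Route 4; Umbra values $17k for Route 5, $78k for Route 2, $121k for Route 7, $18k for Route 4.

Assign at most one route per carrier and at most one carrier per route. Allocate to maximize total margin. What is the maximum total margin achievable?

Optimal: Ridgeline→Route 5 ($111k), Granite→Route 4 ($106k), Flint→Route 2 ($21k), Umbra→Route 7 ($121k) — total 111+106+21+121 = $359k.

Max total: $359k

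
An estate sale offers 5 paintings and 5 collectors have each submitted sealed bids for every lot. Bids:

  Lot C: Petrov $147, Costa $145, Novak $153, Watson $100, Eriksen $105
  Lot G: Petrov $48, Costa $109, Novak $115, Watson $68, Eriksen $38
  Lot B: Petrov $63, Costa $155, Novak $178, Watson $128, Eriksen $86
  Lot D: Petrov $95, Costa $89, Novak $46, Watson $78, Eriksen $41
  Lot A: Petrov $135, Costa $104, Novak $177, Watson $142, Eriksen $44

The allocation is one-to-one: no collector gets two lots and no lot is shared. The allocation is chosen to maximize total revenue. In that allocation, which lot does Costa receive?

Costa receives Lot G.

Optimal: Petrov→Lot D ($95), Costa→Lot G ($109), Novak→Lot B ($178), Watson→Lot A ($142), Eriksen→Lot C ($105) — total 95+109+178+142+105 = $629.
Swapping Eriksen↔Costa (Eriksen→Lot G $38, Costa→Lot C $145) loses 31.
Costa's own top lot is Lot B ($155), but forcing Costa→Lot B and reassigning the rest optimally gives only $612 — worse by 17.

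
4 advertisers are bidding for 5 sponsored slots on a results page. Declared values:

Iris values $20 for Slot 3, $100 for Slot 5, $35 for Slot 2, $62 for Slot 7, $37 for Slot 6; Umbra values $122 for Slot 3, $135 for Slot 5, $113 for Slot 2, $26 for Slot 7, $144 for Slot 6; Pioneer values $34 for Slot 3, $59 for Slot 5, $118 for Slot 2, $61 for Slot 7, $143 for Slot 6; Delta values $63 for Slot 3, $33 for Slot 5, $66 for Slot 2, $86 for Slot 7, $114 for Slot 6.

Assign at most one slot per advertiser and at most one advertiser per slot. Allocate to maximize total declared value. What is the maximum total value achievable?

Max total: $454

This is a one-to-one assignment (maximum-weight bipartite matching).
Optimal: Iris→Slot 5 ($100), Umbra→Slot 3 ($122), Pioneer→Slot 2 ($118), Delta→Slot 6 ($114) — total 100+122+118+114 = $454.
Row-greedy (each advertiser in turn takes its best remaining slot) gives $448, worse by 6.
No other one-to-one assignment exceeds $454.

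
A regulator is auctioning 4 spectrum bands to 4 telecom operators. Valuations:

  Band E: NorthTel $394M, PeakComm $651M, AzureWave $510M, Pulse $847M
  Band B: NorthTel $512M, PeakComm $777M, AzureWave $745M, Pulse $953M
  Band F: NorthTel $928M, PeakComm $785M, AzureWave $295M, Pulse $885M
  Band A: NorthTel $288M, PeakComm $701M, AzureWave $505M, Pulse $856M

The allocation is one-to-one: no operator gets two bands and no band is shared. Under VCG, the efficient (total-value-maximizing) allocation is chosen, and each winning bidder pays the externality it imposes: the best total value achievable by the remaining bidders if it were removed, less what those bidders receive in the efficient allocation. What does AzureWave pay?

Efficient allocation: NorthTel→Band F ($928M), PeakComm→Band A ($701M), AzureWave→Band B ($745M), Pulse→Band E ($847M); total welfare W = $3221M.
AzureWave receives Band B at value $745M, so the others get W − 745 = $2476M.
Without AzureWave: best allocation of the remaining 3 bidders over all 4 bands is NorthTel→Band F ($928M), PeakComm→Band A ($701M), Pulse→Band B ($953M), total $2582M.
VCG payment = (others' best without AzureWave) − (others' welfare with AzureWave) = 2582 − 2476 = $106M.

AzureWave pays $106M.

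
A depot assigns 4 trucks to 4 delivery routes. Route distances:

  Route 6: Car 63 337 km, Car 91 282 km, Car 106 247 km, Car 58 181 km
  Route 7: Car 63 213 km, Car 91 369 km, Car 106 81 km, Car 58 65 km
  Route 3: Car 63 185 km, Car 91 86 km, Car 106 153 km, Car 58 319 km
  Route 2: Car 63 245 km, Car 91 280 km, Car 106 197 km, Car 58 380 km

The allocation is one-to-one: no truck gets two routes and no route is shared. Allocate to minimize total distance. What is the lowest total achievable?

Optimal: Car 63→Route 2 (245 km), Car 91→Route 3 (86 km), Car 106→Route 7 (81 km), Car 58→Route 6 (181 km) — total 245+86+81+181 = 593 km.
Min-entry greedy (repeatedly take the single cheapest remaining cell) gives 685 km, worse by 92.
Next-best assignment: Car 63→Route 2, Car 91→Route 3, Car 106→Route 6, Car 58→Route 7 = 643 km.
Swapping Car 63↔Car 58 (Car 63→Route 6 337 km, Car 58→Route 2 380 km) adds 291.

Minimum total: 593 km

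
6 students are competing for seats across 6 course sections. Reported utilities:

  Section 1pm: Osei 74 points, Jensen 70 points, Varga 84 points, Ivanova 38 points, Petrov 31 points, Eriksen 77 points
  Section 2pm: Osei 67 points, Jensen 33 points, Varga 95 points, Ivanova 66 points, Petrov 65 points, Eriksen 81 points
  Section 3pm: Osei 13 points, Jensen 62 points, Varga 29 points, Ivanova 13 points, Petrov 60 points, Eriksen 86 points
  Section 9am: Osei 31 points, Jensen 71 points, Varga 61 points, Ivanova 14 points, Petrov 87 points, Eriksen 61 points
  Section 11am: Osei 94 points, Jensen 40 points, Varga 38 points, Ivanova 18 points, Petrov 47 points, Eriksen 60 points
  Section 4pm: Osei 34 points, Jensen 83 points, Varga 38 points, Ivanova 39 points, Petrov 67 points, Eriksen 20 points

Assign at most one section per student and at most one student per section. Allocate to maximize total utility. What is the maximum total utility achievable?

Optimal: Osei→Section 11am (94 points), Jensen→Section 4pm (83 points), Varga→Section 1pm (84 points), Ivanova→Section 2pm (66 points), Petrov→Section 9am (87 points), Eriksen→Section 3pm (86 points) — total 94+83+84+66+87+86 = 500 points.
Max-entry greedy (repeatedly take the single best remaining cell) gives 483 points, worse by 17.
Next-best assignment: Osei→Section 11am, Jensen→Section 4pm, Varga→Section 2pm, Ivanova→Section 1pm, Petrov→Section 9am, Eriksen→Section 3pm = 483 points.

Max total: 500 points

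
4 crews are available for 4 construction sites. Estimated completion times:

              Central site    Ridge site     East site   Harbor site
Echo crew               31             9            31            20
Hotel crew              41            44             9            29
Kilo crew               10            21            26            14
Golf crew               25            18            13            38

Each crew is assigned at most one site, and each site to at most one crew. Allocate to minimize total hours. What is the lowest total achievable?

This is a one-to-one assignment (minimum-cost bipartite matching).
Optimal: Echo crew→Ridge site (9 hours), Hotel crew→East site (9 hours), Kilo crew→Harbor site (14 hours), Golf crew→Central site (25 hours) — total 9+9+14+25 = 57 hours.
Row-greedy (each crew in turn takes its cheapest remaining site) gives 66 hours, worse by 9.
Swapping Hotel crew↔Golf crew (Hotel crew→Central site 41 hours, Golf crew→East site 13 hours) adds 20.
Checked against all permutations: 57 hours is optimal.

Min total: 57 hours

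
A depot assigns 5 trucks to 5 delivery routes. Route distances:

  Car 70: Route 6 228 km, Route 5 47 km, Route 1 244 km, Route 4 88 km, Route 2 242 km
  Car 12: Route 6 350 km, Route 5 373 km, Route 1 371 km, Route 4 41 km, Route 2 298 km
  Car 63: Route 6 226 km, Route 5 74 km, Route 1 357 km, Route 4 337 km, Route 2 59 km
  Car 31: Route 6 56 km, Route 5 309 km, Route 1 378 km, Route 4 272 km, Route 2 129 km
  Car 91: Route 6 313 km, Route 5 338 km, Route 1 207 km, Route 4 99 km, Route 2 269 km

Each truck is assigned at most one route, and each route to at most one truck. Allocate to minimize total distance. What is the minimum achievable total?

Minimum total: 410 km

Treat this as an assignment problem: match each truck to one route.
Optimal: Car 70→Route 5 (47 km), Car 12→Route 4 (41 km), Car 63→Route 2 (59 km), Car 31→Route 6 (56 km), Car 91→Route 1 (207 km) — total 47+41+59+56+207 = 410 km.
Next-best assignment: Car 70→Route 2, Car 12→Route 4, Car 63→Route 5, Car 31→Route 6, Car 91→Route 1 = 620 km.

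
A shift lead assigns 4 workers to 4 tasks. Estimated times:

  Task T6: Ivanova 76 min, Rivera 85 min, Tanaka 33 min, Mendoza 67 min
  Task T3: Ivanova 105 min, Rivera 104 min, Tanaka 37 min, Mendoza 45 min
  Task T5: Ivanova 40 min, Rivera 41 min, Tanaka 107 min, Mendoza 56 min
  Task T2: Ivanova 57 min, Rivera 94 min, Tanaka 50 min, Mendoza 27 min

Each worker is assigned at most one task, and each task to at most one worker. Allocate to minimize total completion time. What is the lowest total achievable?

This is a one-to-one assignment (minimum-cost bipartite matching).
Optimal: Ivanova→Task T2 (57 min), Rivera→Task T5 (41 min), Tanaka→Task T6 (33 min), Mendoza→Task T3 (45 min) — total 57+41+33+45 = 176 min.
Next-best assignment: Ivanova→Task T6, Rivera→Task T5, Tanaka→Task T3, Mendoza→Task T2 = 181 min.
Swapping Mendoza↔Tanaka (Mendoza→Task T6 67 min, Tanaka→Task T3 37 min) adds 26.

Min total: 176 min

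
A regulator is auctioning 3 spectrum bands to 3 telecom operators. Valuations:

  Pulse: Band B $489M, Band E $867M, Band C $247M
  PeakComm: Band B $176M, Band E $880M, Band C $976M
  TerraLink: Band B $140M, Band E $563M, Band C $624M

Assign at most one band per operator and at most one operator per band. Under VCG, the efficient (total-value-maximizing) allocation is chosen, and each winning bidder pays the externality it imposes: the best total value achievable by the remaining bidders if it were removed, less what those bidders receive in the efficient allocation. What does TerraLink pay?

TerraLink pays $378M.

Efficient allocation: Pulse→Band B ($489M), PeakComm→Band C ($976M), TerraLink→Band E ($563M); total welfare W = $2028M.
TerraLink receives Band E at value $563M, so the others get W − 563 = $1465M.
Without TerraLink: best allocation of the remaining 2 bidders over all 3 bands is Pulse→Band E ($867M), PeakComm→Band C ($976M), total $1843M.
VCG payment = (others' best without TerraLink) − (others' welfare with TerraLink) = 1843 − 1465 = $378M.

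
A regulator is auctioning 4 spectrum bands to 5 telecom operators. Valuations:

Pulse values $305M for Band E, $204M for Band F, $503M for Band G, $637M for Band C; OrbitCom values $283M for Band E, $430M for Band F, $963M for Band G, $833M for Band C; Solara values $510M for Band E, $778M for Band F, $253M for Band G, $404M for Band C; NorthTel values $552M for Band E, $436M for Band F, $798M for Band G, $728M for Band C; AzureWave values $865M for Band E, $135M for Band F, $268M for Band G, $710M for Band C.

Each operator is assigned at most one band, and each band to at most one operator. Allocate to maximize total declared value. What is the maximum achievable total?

Maximum total: $3334M

Optimal: AzureWave→Band E ($865M), Solara→Band F ($778M), OrbitCom→Band G ($963M), NorthTel→Band C ($728M) — total 865+778+963+728 = $3334M.
Row-greedy (each operator in turn takes its best remaining band) gives $2930M, worse by 404.
Swapping Solara↔AzureWave (Solara→Band E $510M, AzureWave→Band F $135M) loses 998.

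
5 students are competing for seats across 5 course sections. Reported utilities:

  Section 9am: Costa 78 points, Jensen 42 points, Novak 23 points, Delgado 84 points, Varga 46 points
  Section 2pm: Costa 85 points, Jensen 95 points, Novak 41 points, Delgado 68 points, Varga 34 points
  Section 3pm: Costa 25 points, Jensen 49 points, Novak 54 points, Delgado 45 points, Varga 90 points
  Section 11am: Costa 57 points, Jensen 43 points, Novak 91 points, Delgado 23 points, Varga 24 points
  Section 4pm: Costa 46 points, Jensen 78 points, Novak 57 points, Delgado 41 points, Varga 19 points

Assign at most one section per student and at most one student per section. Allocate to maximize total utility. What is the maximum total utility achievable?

Maximum total: 428 points

Optimal: Costa→Section 2pm (85 points), Jensen→Section 4pm (78 points), Novak→Section 11am (91 points), Delgado→Section 9am (84 points), Varga→Section 3pm (90 points) — total 85+78+91+84+90 = 428 points.
Max-entry greedy (repeatedly take the single best remaining cell) gives 406 points, worse by 22.
Next-best assignment: Costa→Section 4pm, Jensen→Section 2pm, Novak→Section 11am, Delgado→Section 9am, Varga→Section 3pm = 406 points.
No other one-to-one assignment exceeds 428 points.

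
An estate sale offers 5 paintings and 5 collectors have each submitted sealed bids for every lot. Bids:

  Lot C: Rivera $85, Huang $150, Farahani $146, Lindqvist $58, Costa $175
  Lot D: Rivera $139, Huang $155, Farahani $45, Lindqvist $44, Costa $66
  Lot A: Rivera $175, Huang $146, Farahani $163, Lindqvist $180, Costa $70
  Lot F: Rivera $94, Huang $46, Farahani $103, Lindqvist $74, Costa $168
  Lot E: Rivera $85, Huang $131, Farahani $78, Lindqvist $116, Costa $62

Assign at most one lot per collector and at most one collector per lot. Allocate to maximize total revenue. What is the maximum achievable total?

Max total: $764

Optimal: Rivera→Lot D ($139), Huang→Lot E ($131), Farahani→Lot C ($146), Lindqvist→Lot A ($180), Costa→Lot F ($168) — total 139+131+146+180+168 = $764.
Next-best assignment: Rivera→Lot A, Huang→Lot D, Farahani→Lot C, Lindqvist→Lot E, Costa→Lot F = $760.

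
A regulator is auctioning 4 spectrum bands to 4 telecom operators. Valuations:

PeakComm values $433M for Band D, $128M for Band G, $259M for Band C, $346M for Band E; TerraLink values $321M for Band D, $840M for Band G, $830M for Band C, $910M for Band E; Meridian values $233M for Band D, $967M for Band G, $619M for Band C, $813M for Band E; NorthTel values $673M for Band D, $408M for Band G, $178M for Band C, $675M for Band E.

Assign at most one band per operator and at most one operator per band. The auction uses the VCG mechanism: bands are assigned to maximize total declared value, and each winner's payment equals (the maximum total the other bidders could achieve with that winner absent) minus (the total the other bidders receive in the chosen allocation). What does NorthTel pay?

Efficient allocation: PeakComm→Band D ($433M), TerraLink→Band C ($830M), Meridian→Band G ($967M), NorthTel→Band E ($675M); total welfare W = $2905M.
NorthTel receives Band E at value $675M, so the others get W − 675 = $2230M.
Without NorthTel: best allocation of the remaining 3 bidders over all 4 bands is PeakComm→Band D ($433M), TerraLink→Band E ($910M), Meridian→Band G ($967M), total $2310M.
VCG payment = (others' best without NorthTel) − (others' welfare with NorthTel) = 2310 − 2230 = $80M.

NorthTel pays $80M.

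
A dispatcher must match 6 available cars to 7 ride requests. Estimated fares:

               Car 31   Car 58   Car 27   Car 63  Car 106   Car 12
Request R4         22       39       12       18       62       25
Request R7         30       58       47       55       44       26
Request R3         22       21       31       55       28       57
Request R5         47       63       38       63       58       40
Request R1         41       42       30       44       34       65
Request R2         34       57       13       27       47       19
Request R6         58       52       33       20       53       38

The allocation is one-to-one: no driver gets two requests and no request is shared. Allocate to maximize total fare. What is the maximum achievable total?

Optimal: Car 31→Request R6 ($58), Car 58→Request R2 ($57), Car 27→Request R7 ($47), Car 63→Request R5 ($63), Car 106→Request R4 ($62), Car 12→Request R1 ($65) — total 58+57+47+63+62+65 = $352.
Column-greedy (each request in turn goes to its best remaining driver) gives $294, worse by 58.
Every other assignment is strictly worse.

Max total: $352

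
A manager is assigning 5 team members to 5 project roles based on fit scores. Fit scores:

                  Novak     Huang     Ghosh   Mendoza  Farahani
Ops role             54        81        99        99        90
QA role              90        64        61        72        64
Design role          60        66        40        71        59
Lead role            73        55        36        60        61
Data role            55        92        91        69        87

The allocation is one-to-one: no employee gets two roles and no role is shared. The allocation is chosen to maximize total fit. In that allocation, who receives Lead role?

Farahani receives Lead role.

Optimal: Novak→QA role (90 pts), Huang→Data role (92 pts), Ghosh→Ops role (99 pts), Mendoza→Design role (71 pts), Farahani→Lead role (61 pts) — total 90+92+99+71+61 = 413 pts.
Next-best assignment: Novak→QA role, Huang→Design role, Ghosh→Data role, Mendoza→Ops role, Farahani→Lead role = 407 pts.
Farahani's own top role is Ops role (90 pts), but forcing Farahani→Ops role and reassigning the rest optimally gives only 397 pts — worse by 16.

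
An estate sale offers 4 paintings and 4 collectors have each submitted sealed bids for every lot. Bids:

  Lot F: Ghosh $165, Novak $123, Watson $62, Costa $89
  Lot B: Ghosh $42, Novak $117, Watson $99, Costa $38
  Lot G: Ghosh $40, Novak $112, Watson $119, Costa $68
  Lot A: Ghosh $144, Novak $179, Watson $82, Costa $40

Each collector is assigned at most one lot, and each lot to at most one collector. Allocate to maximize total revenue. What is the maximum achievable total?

Max total: $511

Optimal: Ghosh→Lot F ($165), Novak→Lot A ($179), Watson→Lot B ($99), Costa→Lot G ($68) — total 165+179+99+68 = $511.
Max-entry greedy (repeatedly take the single best remaining cell) gives $501, worse by 10.
Next-best assignment: Ghosh→Lot F, Novak→Lot A, Watson→Lot G, Costa→Lot B = $501.
No other one-to-one assignment exceeds $511.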